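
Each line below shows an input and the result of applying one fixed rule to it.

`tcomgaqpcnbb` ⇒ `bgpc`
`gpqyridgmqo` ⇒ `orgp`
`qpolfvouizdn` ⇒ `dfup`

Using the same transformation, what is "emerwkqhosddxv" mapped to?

vwhdm

What's happening: keep one character in every 3, starting at position 2 (positions 2nd, 5th, 8th, ...), then swap the first and last characters.
On "emerwkqhosddxv": the first step gives "mwhdv", and the second then gives "vwhdm".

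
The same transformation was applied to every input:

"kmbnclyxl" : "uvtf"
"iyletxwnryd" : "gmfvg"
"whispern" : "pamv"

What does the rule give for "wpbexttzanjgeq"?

xmbhvoy

The transformation: shift every letter 8 places forward in the alphabet (wrapping around), then keep every other character starting from the second (positions 2nd, 4th, 6th, ...).
Applying both steps to "wpbexttzanjgeq": "exjmfbbhivromy", then "xmbhvoy".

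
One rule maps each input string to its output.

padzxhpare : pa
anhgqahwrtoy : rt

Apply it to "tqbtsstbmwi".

bm

The rule is to move the last 2 characters to the front (rotate right by 2), then keep only the last 2 characters.
Starting from "tqbtsstbmwi": after the first operation, "witqbtsstbm"; after the second, "bm".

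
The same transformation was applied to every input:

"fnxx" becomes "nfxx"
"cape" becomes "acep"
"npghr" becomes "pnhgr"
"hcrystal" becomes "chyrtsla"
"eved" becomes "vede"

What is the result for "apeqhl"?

The pattern: swap each adjacent pair of characters (1↔2, 3↔4, ...).
On "apeqhl" that produces "paqelh".

paqelh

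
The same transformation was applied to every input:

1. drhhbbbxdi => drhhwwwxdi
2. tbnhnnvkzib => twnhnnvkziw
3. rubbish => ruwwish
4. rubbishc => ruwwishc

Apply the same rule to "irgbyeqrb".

The pattern: replace every "b" with "w".
For "irgbyeqrb" the result is "irgwyeqrw".

irgwyeqrw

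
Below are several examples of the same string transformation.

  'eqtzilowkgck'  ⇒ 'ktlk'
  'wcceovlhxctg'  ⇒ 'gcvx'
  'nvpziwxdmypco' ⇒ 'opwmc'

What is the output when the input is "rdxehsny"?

yxs

Looking at the pairs, the operation is to move the last character to the front, then keep one character in every 3, starting at position 1 (positions 1st, 4th, 7th, ...).
Working it through for "rdxehsny": intermediate "yrdxehsn", final "yxs".
(Check on "wcceovlhxctg": → "gwcceovlhxct" → "gcvx" ✓)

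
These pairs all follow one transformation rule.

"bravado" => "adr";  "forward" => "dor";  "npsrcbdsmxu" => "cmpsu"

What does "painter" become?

Each output is the input with this applied: sort the characters into alphabetical order, then keep every other character starting from the second (positions 2nd, 4th, 6th, ...).
"painter" → "aeinprt" → "enr".

enr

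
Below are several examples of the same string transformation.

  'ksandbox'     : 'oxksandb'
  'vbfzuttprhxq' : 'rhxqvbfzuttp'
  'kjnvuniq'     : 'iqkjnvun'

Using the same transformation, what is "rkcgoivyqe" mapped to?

In each case the input is transformed by: move the first 2 characters to the end (rotate left by 2), then swap the front and back halves of the string.
Applying that to "rkcgoivyqe" gives "yqerkcgoiv".

yqerkcgoiv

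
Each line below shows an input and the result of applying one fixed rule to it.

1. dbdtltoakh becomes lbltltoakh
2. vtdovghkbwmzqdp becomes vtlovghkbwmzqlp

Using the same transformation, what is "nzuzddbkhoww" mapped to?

nzuzllbkhoww

The pattern: replace every "d" with "l".
So "nzuzddbkhoww" becomes "nzuzllbkhoww".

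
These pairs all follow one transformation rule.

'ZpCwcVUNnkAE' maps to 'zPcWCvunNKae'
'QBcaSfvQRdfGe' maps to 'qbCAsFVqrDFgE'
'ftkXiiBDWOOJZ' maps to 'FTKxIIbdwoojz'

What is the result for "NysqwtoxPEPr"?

nYSQWTOXpepR

Rule — flip the case of every letter.
For "NysqwtoxPEPr" the result is "nYSQWTOXpepR".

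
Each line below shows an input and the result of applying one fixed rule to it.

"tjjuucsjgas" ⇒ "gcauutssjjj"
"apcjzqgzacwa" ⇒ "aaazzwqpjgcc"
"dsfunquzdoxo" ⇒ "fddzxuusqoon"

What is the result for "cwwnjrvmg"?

The pattern: sort the characters into reverse alphabetical order, then move the last 3 characters to the front (rotate right by 3).
On "cwwnjrvmg" that produces "jgcwwvrnm".

jgcwwvrnm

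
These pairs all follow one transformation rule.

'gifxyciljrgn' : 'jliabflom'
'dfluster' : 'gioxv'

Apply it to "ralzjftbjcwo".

The transformation: shift every letter 3 places forward in the alphabet (wrapping around), then delete the last 3 characters.
For "ralzjftbjcwo", step one produces "udocmiwemfzr"; step two turns that into "udocmiwem".

udocmiwem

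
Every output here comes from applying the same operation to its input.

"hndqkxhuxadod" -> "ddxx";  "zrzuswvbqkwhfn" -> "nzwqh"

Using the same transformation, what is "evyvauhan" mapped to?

Each output is the input with this applied: move the last 2 characters to the front (rotate right by 2), then keep one character in every 3, starting at position 2 (positions 2nd, 5th, 8th, ...).
"evyvauhan" → "anevyvauh" → "nyu".

nyu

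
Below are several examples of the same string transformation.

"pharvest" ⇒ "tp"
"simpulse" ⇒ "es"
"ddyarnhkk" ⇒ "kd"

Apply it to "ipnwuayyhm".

In each case the input is transformed by: move the first character to the end, then keep only the last 2 characters.
"ipnwuayyhm" → "mi".

mi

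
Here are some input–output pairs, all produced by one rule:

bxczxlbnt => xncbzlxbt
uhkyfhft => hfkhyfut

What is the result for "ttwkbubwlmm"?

In each case the input is transformed by: take characters alternately from the front and the back (1st, last, 2nd, 2nd-last, ...), then move the first 2 characters to the end (rotate left by 2).
Working it through for "ttwkbubwlmm": intermediate "tmtmwlkwbbu", final "tmwlkwbbutm".

tmwlkwbbutm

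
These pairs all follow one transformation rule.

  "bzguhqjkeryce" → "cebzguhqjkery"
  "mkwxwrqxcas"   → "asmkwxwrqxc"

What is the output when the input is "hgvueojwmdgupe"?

The transformation: move the last 2 characters to the front (rotate right by 2).
"hgvueojwmdgupe" → "pehgvueojwmdgu".

pehgvueojwmdgu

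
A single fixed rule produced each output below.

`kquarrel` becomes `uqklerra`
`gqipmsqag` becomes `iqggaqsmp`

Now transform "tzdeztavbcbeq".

dztqebcbvatze

Each output is the input with this applied: move the first 3 characters to the end (rotate left by 3), then reverse the string.
Starting from "tzdeztavbcbeq": after the first operation, "eztavbcbeqtzd"; after the second, "dztqebcbvatze".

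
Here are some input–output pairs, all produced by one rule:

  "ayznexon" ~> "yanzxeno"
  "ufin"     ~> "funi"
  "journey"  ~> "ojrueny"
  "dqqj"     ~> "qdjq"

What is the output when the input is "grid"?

rgdi

What's happening: swap each adjacent pair of characters (1↔2, 3↔4, ...).
So "grid" becomes "rgdi".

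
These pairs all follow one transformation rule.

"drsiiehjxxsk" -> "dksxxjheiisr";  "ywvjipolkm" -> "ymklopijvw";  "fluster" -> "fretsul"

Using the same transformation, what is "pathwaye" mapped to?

peyawhta

What's happening: move the first character to the end, then reverse the string.
For "pathwaye", step one produces "athwayep"; step two turns that into "peyawhta".
(Check on "ywvjipolkm": → "wvjipolkmy" → "ymklopijvw" ✓)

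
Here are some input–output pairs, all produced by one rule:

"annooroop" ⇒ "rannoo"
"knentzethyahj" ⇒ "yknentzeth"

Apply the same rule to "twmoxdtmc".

Looking at the pairs, the operation is to delete the last 3 characters, then move the last character to the front.
"twmoxdtmc" → "twmoxd" → "dtwmox".

dtwmox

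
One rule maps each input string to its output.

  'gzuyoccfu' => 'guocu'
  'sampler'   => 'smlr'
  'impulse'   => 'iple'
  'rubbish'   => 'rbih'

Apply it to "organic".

ognc

Looking at the pairs, the operation is to keep every other character starting from the first (positions 1st, 3rd, 5th, ...).
So "organic" becomes "ognc".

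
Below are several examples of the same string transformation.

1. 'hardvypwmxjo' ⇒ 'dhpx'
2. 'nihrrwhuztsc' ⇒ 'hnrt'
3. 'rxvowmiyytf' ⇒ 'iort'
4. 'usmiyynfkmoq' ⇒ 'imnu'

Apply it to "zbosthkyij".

jksz

Rule — keep one character in every 3, starting at position 1 (positions 1st, 4th, 7th, ...), then sort the characters into alphabetical order.
Working it through for "zbosthkyij": intermediate "zskj", final "jksz".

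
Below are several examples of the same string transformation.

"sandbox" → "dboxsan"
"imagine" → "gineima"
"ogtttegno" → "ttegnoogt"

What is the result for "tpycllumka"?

The pattern: move the first 3 characters to the end (rotate left by 3).
On "tpycllumka" that produces "cllumkatpy".

cllumkatpy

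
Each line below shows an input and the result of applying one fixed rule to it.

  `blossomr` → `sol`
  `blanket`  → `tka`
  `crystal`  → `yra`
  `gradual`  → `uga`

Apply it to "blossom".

The pattern: sort the characters into reverse alphabetical order, then keep one character in every 3, starting at position 1 (positions 1st, 4th, 7th, ...).
So "blossom" becomes "sob".

sob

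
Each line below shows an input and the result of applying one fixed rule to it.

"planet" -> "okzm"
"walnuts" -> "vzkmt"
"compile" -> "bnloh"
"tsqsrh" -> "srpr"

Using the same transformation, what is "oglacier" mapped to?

nfkzbh

Each output is the input with this applied: shift every letter 1 place backward in the alphabet (wrapping around), then delete the last 2 characters.
On "oglacier": the first step gives "nfkzbhdq", and the second then gives "nfkzbh".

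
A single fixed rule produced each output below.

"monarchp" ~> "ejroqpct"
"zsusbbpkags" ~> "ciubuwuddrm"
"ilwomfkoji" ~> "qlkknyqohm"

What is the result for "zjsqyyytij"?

The pattern: move the last 3 characters to the front (rotate right by 3), then shift every letter 2 places forward in the alphabet (wrapping around).
On "zjsqyyytij": the first step gives "tijzjsqyyy", and the second then gives "vklblusaaa".

vklblusaaa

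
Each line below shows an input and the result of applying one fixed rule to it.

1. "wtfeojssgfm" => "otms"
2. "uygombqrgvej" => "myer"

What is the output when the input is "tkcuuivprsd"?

ukdp

In each case the input is transformed by: keep one character in every 3, starting at position 2 (positions 2nd, 5th, 8th, ...), then swap each adjacent pair of characters (1↔2, 3↔4, ...).
Applying that to "tkcuuivprsd" gives "ukdp".
(Check on "wtfeojssgfm": → "tosm" → "otms" ✓)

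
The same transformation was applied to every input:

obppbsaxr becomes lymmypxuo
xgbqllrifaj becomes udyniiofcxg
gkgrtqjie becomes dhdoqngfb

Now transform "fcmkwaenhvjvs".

czjhtxbkesgsp

Rule — shift every letter 3 places backward in the alphabet (wrapping around).
So "fcmkwaenhvjvs" becomes "czjhtxbkesgsp".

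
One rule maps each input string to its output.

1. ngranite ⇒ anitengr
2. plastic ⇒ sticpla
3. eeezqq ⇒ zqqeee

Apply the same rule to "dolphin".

phindol

The transformation: move the first 3 characters to the end (rotate left by 3).
Applying that to "dolphin" gives "phindol".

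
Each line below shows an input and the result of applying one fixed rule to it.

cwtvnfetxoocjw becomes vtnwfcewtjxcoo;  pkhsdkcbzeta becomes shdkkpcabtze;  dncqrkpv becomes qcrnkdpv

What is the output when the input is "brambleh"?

mabrlbeh

The transformation: move the first 3 characters to the end (rotate left by 3), then take characters alternately from the front and the back (1st, last, 2nd, 2nd-last, ...).
Starting from "brambleh": after the first operation, "mblehbra"; after the second, "mabrlbeh".
(Check on "pkhsdkcbzeta": → "sdkcbzetapkh" → "shdkkpcabtze" ✓)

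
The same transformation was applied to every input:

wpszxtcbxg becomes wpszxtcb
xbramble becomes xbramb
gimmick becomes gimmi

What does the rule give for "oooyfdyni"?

What's happening: delete the last 2 characters.
Doing the same to "oooyfdyni": "oooyfdy".

oooyfdy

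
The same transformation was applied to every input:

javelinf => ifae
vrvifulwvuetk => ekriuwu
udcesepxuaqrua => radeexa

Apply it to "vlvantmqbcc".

bclatq

What's happening: move the last 3 characters to the front (rotate right by 3), then keep every other character starting from the first (positions 1st, 3rd, 5th, ...).
On "vlvantmqbcc": the first step gives "bccvlvantmq", and the second then gives "bclatq".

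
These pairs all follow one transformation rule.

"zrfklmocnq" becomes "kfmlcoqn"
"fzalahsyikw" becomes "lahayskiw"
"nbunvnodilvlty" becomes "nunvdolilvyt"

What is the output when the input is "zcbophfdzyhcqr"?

The rule is to swap each adjacent pair of characters (1↔2, 3↔4, ...), then delete the first 2 characters.
For "zcbophfdzyhcqr" the result is "obhpdfyzchrq".

obhpdfyzchrq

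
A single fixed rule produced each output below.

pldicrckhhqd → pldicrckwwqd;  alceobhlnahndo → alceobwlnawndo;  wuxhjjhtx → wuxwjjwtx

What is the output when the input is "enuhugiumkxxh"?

enuwugiumkxxw

Each output is the input with this applied: replace every "h" with "w".
On "enuhugiumkxxh" that produces "enuwugiumkxxw".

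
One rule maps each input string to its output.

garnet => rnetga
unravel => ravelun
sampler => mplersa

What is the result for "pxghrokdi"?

ghrokdipx

Each output is the input with this applied: move the first 2 characters to the end (rotate left by 2).
So "pxghrokdi" becomes "ghrokdipx".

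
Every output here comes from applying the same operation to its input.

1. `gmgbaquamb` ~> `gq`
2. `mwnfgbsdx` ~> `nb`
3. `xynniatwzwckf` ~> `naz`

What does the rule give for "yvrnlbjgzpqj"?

rbz

The pattern: delete the last 2 characters, then keep one character in every 3, starting at position 3 (positions 3rd, 6th, 9th, ...).
Working it through for "yvrnlbjgzpqj": intermediate "yvrnlbjgzp", final "rbz".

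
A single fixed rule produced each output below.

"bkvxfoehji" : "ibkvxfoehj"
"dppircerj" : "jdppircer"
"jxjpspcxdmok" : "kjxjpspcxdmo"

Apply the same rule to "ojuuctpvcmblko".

oojuuctpvcmblk

What's happening: move the last character to the front.
"ojuuctpvcmblko" → "oojuuctpvcmblk".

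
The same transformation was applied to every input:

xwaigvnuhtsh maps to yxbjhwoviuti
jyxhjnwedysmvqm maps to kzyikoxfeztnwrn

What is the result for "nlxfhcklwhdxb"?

The rule is to shift every letter 1 place forward in the alphabet (wrapping around).
"nlxfhcklwhdxb" → "omygidlmxieyc".

omygidlmxieyc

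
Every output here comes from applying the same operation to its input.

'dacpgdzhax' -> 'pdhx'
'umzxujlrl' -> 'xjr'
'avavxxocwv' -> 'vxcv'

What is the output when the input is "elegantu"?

Each output is the input with this applied: keep every other character starting from the second (positions 2nd, 4th, 6th, ...), then delete the first character.
Doing the same to "elegantu": "gnu".
(Check on "dacpgdzhax": → "apdhx" → "pdhx" ✓)

gnu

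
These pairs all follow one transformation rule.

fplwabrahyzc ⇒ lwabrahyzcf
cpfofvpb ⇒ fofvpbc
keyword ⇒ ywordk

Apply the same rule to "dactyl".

ctyld

Each output is the input with this applied: move the first character to the end, then delete the first character.
"dactyl" → "actyld" → "ctyld".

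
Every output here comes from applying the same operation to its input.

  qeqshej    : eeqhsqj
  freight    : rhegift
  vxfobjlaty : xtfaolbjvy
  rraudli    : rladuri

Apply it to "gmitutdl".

In each case the input is transformed by: take characters alternately from the front and the back (1st, last, 2nd, 2nd-last, ...), then move the first 2 characters to the end (rotate left by 2).
Working it through for "gmitutdl": intermediate "glmdittu", final "mdittugl".

mdittugl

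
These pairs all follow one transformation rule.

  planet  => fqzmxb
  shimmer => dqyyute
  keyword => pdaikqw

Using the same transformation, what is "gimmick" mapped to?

The transformation: reverse the string, then shift every letter 12 places forward in the alphabet (wrapping around).
For "gimmick", step one produces "kcimmig"; step two turns that into "wouyyus".

wouyyus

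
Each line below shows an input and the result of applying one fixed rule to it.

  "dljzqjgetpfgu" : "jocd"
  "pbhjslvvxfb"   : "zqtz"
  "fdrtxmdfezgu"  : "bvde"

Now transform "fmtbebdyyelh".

Rule — keep one character in every 3, starting at position 2 (positions 2nd, 5th, 8th, ...), then shift every letter 2 places backward in the alphabet (wrapping around).
"fmtbebdyyelh" → "meyl" → "kcwj".

kcwj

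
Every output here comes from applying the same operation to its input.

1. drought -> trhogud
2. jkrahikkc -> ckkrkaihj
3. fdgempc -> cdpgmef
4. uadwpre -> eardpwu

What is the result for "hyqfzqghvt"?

Each output is the input with this applied: take characters alternately from the front and the back (1st, last, 2nd, 2nd-last, ...), then move the first character to the end.
Working it through for "hyqfzqghvt": intermediate "htyvqhfgzq", final "tyvqhfgzqh".

tyvqhfgzqh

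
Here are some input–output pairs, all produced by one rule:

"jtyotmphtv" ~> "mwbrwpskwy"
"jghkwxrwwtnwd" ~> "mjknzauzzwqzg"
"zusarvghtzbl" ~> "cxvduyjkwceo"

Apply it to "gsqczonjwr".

jvtfcrqmzu

What's happening: shift every letter 3 places forward in the alphabet (wrapping around).
So "gsqczonjwr" becomes "jvtfcrqmzu".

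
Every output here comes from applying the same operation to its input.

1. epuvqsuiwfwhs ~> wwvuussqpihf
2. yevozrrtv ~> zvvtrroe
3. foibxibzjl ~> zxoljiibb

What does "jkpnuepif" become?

Rule — delete the first character, then sort the characters into reverse alphabetical order.
Doing the same to "jkpnuepif": "uppnkife".

uppnkife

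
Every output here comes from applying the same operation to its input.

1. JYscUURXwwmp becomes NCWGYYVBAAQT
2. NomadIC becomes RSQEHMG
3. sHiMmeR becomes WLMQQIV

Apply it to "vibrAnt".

In each case the input is transformed by: shift every letter 4 places forward in the alphabet (wrapping around), then convert every letter to uppercase.
"vibrAnt" → "zmfvErx" → "ZMFVERX".

ZMFVERX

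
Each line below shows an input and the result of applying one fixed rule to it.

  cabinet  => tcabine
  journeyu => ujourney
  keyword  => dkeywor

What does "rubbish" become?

Each output is the input with this applied: move the last character to the front.
So "rubbish" becomes "hrubbis".

hrubbis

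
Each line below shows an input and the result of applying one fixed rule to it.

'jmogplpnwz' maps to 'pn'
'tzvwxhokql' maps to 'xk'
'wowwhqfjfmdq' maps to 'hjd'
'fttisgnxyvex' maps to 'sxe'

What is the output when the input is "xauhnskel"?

ne

Rule — delete the first 2 characters, then keep one character in every 3, starting at position 3 (positions 3rd, 6th, 9th, ...).
Working it through for "xauhnskel": intermediate "uhnskel", final "ne".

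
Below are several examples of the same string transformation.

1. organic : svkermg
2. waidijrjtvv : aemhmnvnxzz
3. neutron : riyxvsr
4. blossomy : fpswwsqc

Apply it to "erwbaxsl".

ivafebwp

What's happening: shift every letter 4 places forward in the alphabet (wrapping around).
For "erwbaxsl" the result is "ivafebwp".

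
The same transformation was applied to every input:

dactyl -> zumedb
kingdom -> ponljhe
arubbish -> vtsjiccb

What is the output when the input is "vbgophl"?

In each case the input is transformed by: shift every letter 1 place forward in the alphabet (wrapping around), then sort the characters into reverse alphabetical order.
Doing the same to "vbgophl": "wqpmihc".

wqpmihc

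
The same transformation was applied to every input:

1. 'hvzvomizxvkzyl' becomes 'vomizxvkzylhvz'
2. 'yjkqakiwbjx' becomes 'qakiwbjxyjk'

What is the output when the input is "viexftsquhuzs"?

xftsquhuzsvie

Rule — move the first 3 characters to the end (rotate left by 3).
Applying that to "viexftsquhuzs" gives "xftsquhuzsvie".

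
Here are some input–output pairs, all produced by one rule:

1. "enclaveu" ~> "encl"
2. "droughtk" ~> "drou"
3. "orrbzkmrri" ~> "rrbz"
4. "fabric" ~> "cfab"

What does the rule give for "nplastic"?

The transformation: swap the front and back halves of the string, then keep only the last 4 characters.
For "nplastic" the result is "npla".

npla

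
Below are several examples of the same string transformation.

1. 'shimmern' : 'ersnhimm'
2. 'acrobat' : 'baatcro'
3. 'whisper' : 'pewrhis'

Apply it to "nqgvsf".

vsnfqg

The rule is to swap the first and last characters, then move the last 3 characters to the front (rotate right by 3).
Working it through for "nqgvsf": intermediate "fqgvsn", final "vsnfqg".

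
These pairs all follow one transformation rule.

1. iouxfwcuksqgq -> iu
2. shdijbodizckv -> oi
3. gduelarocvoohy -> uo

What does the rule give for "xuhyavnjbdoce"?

What's happening: keep every other character starting from the first (positions 1st, 3rd, 5th, ...), then keep only the vowels.
On "xuhyavnjbdoce": the first step gives "xhanboe", and the second then gives "aoe".
(Check on "shdijbodizckv": → "sdjoicv" → "oi" ✓)

aoe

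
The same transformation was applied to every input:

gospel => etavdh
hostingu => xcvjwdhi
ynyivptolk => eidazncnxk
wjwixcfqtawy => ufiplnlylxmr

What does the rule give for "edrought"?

Looking at the pairs, the operation is to swap the front and back halves of the string, then shift every letter 11 places backward in the alphabet (wrapping around).
Applying both steps to "edrought": "ughtedro", then "jvwitsgd".

jvwitsgd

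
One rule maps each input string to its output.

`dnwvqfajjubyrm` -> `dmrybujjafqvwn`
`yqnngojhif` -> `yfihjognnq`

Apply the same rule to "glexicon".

gnocixel

Rule — move the first character to the end, then reverse the string.
For "glexicon", step one produces "lexicong"; step two turns that into "gnocixel".
(Check on "yqnngojhif": → "qnngojhify" → "yfihjognnq" ✓)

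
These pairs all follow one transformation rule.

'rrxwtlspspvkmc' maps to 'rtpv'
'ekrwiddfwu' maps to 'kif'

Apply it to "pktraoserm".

In each case the input is transformed by: delete the last 2 characters, then keep one character in every 3, starting at position 2 (positions 2nd, 5th, 8th, ...).
Working it through for "pktraoserm": intermediate "pktraose", final "kae".

kae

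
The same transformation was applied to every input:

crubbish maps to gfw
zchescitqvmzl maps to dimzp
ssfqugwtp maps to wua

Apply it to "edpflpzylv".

ijdz

Looking at the pairs, the operation is to keep one character in every 3, starting at position 1 (positions 1st, 4th, 7th, ...), then shift every letter 4 places forward in the alphabet (wrapping around).
"edpflpzylv" → "ijdz".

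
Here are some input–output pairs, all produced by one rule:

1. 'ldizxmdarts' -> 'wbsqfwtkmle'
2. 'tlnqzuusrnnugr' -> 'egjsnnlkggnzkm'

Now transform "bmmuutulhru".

ffnnmneaknu

The pattern: shift every letter 7 places backward in the alphabet (wrapping around), then move the first character to the end.
On "bmmuutulhru": the first step gives "uffnnmneakn", and the second then gives "ffnnmneaknu".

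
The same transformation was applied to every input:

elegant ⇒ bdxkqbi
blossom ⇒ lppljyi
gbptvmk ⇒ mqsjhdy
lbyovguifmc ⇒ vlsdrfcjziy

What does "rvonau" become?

lkxros

What's happening: shift every letter 3 places backward in the alphabet (wrapping around), then move the first 2 characters to the end (rotate left by 2).
For "rvonau", step one produces "oslkxr"; step two turns that into "lkxros".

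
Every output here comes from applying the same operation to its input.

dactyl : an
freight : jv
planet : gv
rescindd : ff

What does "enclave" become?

Each output is the input with this applied: shift every letter 2 places forward in the alphabet (wrapping around), then keep only the last 2 characters.
For "enclave", step one produces "gpencxg"; step two turns that into "xg".

xg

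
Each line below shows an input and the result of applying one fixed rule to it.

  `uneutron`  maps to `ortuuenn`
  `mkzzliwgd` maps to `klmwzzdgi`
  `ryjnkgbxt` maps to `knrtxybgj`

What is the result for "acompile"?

In each case the input is transformed by: sort the characters into alphabetical order, then move the first 3 characters to the end (rotate left by 3).
"acompile" → "aceilmop" → "ilmopace".

ilmopace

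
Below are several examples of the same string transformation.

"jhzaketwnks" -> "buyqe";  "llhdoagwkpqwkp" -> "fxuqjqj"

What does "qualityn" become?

ofnh

Looking at the pairs, the operation is to keep every other character starting from the second (positions 2nd, 4th, 6th, ...), then shift every letter 6 places backward in the alphabet (wrapping around).
For "qualityn" the result is "ofnh".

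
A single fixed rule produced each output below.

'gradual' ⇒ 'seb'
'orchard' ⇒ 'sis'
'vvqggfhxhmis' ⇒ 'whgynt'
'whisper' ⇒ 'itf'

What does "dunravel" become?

What's happening: shift every letter 1 place forward in the alphabet (wrapping around), then keep every other character starting from the second (positions 2nd, 4th, 6th, ...).
Working it through for "dunravel": intermediate "evosbwfm", final "vswm".

vswm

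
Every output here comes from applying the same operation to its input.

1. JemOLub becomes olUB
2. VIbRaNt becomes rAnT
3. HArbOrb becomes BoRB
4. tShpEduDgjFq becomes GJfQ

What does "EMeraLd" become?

Looking at the pairs, the operation is to flip the case of every letter, then keep only the last 4 characters.
On "EMeraLd": the first step gives "emERAlD", and the second then gives "RAlD".
(Check on "HArbOrb": → "haRBoRB" → "BoRB" ✓)

RAlD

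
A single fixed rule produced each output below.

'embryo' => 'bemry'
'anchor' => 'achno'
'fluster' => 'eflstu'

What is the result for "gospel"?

egops

The transformation: delete the last character, then sort the characters into alphabetical order.
For "gospel", step one produces "gospe"; step two turns that into "egops".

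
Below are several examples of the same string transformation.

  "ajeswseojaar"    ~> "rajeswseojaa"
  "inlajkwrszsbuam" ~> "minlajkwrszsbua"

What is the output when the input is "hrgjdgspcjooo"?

ohrgjdgspcjoo

Rule — move the last character to the front.
Applying that to "hrgjdgspcjooo" gives "ohrgjdgspcjoo".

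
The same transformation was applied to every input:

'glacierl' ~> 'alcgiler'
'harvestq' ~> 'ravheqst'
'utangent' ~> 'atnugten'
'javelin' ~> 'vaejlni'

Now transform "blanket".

Looking at the pairs, the operation is to move the first 2 characters to the end (rotate left by 2), then take characters alternately from the front and the back (1st, last, 2nd, 2nd-last, ...).
Working it through for "blanket": intermediate "anketbl", final "alnbkte".

alnbkte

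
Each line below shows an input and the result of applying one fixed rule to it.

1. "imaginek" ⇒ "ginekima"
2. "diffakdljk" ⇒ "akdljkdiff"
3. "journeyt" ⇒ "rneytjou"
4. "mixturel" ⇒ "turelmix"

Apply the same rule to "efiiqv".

The pattern: move the last character to the front, then swap the front and back halves of the string.
"efiiqv" → "vefiiq" → "iiqvef".

iiqvef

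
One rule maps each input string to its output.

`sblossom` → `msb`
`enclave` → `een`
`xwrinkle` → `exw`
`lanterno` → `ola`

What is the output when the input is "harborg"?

Each output is the input with this applied: move the last character to the front, then keep only the first 3 characters.
On "harborg": the first step gives "gharbor", and the second then gives "gha".
(Check on "sblossom": → "msblosso" → "msb" ✓)

gha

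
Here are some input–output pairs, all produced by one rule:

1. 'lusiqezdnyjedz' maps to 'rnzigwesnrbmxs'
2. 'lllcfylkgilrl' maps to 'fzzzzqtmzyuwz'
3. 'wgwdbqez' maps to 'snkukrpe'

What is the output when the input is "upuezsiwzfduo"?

The transformation: move the last 2 characters to the front (rotate right by 2), then shift every letter 12 places backward in the alphabet (wrapping around).
"upuezsiwzfduo" → "uoupuezsiwzfd" → "icidisngwkntr".

icidisngwkntr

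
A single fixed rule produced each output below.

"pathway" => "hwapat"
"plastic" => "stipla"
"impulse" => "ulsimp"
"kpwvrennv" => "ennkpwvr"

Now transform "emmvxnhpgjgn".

gjgemmvxnhp

Each output is the input with this applied: delete the last character, then move the last 3 characters to the front (rotate right by 3).
For "emmvxnhpgjgn", step one produces "emmvxnhpgjg"; step two turns that into "gjgemmvxnhp".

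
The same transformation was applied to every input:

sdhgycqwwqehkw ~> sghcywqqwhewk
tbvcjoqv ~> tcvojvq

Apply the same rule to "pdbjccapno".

The transformation: swap each adjacent pair of characters (1↔2, 3↔4, ...), then delete the first character.
On "pdbjccapno": the first step gives "dpjbccpaon", and the second then gives "pjbccpaon".
(Check on "sdhgycqwwqehkw": → "dsghcywqqwhewk" → "sghcywqqwhewk" ✓)

pjbccpaon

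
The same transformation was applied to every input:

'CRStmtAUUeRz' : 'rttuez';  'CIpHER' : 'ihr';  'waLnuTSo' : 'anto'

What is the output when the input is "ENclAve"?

nlv

In each case the input is transformed by: keep every other character starting from the second (positions 2nd, 4th, 6th, ...), then convert every letter to lowercase.
For "ENclAve" the result is "nlv".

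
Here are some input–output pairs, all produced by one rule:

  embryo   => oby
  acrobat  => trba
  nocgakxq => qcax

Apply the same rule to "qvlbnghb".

blnh

Each output is the input with this applied: swap the first and last characters, then keep every other character starting from the first (positions 1st, 3rd, 5th, ...).
"qvlbnghb" → "bvlbnghq" → "blnh".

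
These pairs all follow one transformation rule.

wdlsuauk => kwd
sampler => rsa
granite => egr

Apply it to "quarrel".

What's happening: move the first 2 characters to the end (rotate left by 2), then keep only the last 3 characters.
"quarrel" → "arrelqu" → "lqu".
(Check on "sampler": → "mplersa" → "rsa" ✓)

lqu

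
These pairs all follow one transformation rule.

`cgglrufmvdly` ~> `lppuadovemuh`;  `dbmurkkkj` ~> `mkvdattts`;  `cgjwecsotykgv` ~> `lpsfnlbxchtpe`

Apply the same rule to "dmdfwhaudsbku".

mvmofqjdmbktd

Rule — shift every letter 9 places forward in the alphabet (wrapping around).
So "dmdfwhaudsbku" becomes "mvmofqjdmbktd".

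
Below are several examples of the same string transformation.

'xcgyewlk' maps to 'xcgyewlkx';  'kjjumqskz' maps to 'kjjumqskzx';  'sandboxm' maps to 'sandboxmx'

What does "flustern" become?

The rule is to append "x".
Doing the same to "flustern": "flusternx".

flusternx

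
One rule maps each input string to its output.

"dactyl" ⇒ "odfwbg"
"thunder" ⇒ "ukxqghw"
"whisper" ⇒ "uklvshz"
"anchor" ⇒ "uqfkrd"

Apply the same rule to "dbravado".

In each case the input is transformed by: shift every letter 3 places forward in the alphabet (wrapping around), then swap the first and last characters.
For "dbravado", step one produces "geudydgr"; step two turns that into "reudydgg".

reudydgg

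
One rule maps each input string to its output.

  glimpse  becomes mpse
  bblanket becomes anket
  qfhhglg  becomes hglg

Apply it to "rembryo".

The pattern: delete the first 3 characters.
On "rembryo" that produces "bryo".

bryo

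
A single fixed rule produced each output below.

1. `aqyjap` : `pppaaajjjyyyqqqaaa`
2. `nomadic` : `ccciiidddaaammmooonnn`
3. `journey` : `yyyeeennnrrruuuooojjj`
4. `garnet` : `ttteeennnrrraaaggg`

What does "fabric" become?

The pattern: repeat every character 3 times, then reverse the string.
On "fabric": the first step gives "fffaaabbbrrriiiccc", and the second then gives "ccciiirrrbbbaaafff".

ccciiirrrbbbaaafff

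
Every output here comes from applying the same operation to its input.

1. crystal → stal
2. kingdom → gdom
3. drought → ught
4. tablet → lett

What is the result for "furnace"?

Rule — move the first 3 characters to the end (rotate left by 3), then keep only the first 4 characters.
"furnace" → "nacefur" → "nace".

nace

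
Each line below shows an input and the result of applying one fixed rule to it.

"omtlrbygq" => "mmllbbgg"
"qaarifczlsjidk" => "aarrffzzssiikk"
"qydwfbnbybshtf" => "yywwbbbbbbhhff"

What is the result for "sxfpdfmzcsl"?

xxppffzzss

The pattern: keep every other character starting from the second (positions 2nd, 4th, 6th, ...), then double every character.
"sxfpdfmzcsl" → "xpfzs" → "xxppffzzss".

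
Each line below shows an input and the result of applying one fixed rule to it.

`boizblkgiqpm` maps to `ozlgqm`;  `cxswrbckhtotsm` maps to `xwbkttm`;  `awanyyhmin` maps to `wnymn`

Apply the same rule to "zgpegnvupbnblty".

genubbt

Looking at the pairs, the operation is to keep every other character starting from the second (positions 2nd, 4th, 6th, ...).
On "zgpegnvupbnblty" that produces "genubbt".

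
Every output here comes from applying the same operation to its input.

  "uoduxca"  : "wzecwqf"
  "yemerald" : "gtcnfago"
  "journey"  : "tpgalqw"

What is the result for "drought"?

The pattern: move the first 3 characters to the end (rotate left by 3), then shift every letter 2 places forward in the alphabet (wrapping around).
"drought" → "ughtdro" → "wijvftq".

wijvftq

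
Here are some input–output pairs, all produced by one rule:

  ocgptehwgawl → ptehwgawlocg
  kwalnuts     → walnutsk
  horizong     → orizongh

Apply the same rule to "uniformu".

The rule is to swap the front and back halves of the string, then move the last 3 characters to the front (rotate right by 3).
Starting from "uniformu": after the first operation, "ormuunif"; after the second, "niformuu".

niformuu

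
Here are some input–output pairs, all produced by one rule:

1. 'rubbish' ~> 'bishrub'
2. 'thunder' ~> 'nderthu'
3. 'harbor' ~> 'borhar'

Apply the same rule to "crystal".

stalcry

Rule — move the first 3 characters to the end (rotate left by 3).
On "crystal" that produces "stalcry".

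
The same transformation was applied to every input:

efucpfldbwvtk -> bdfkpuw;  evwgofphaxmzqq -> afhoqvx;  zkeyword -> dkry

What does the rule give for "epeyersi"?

eeps

Rule — sort the characters into alphabetical order, then keep every other character starting from the first (positions 1st, 3rd, 5th, ...).
Working it through for "epeyersi": intermediate "eeeiprsy", final "eeps".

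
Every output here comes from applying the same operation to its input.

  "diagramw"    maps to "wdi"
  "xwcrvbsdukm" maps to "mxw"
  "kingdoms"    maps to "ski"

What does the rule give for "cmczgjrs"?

scm

In each case the input is transformed by: move the last character to the front, then keep only the first 3 characters.
Working it through for "cmczgjrs": intermediate "scmczgjr", final "scm".
(Check on "kingdoms": → "skingdom" → "ski" ✓)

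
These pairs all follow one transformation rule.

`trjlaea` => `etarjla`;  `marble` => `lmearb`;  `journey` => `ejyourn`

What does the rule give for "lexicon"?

The transformation: swap the first and last characters, then move the last 2 characters to the front (rotate right by 2).
Applying that to "lexicon" gives "olnexic".
(Check on "journey": → "yournej" → "ejyourn" ✓)

olnexic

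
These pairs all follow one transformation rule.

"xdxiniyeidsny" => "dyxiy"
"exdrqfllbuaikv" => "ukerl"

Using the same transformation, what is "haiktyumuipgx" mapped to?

What's happening: keep one character in every 3, starting at position 1 (positions 1st, 4th, 7th, ...), then move the last 2 characters to the front (rotate right by 2).
For "haiktyumuipgx", step one produces "hkuix"; step two turns that into "ixhku".

ixhku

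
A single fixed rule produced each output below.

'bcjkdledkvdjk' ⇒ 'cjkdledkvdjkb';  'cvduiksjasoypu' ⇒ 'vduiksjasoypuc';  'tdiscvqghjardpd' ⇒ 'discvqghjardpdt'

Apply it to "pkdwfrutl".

kdwfrutlp

Looking at the pairs, the operation is to move the first character to the end.
Doing the same to "pkdwfrutl": "kdwfrutlp".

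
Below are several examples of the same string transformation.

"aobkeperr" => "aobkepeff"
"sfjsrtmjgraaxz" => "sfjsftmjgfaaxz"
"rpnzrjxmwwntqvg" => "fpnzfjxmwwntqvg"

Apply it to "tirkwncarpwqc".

tifkwncafpwqc

In each case the input is transformed by: replace every "r" with "f".
Doing the same to "tirkwncarpwqc": "tifkwncafpwqc".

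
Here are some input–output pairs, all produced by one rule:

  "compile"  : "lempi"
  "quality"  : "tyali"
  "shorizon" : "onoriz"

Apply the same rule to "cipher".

erph

What's happening: delete the first 2 characters, then move the last 2 characters to the front (rotate right by 2).
Working it through for "cipher": intermediate "pher", final "erph".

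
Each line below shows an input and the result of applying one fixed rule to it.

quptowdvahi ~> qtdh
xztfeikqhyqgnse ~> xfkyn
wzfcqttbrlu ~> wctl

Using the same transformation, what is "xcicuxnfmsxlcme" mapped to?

xcnsc

The transformation: keep one character in every 3, starting at position 1 (positions 1st, 4th, 7th, ...).
So "xcicuxnfmsxlcme" becomes "xcnsc".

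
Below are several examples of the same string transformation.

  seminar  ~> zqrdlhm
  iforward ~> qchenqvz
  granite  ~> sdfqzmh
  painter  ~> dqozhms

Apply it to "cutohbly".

kxbtsnga

Rule — shift every letter 1 place backward in the alphabet (wrapping around), then move the last 2 characters to the front (rotate right by 2).
For "cutohbly", step one produces "btsngakx"; step two turns that into "kxbtsnga".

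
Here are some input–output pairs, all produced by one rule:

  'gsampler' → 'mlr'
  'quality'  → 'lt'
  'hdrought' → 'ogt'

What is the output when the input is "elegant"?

gn

Each output is the input with this applied: delete the first 2 characters, then keep every other character starting from the second (positions 2nd, 4th, 6th, ...).
Starting from "elegant": after the first operation, "egant"; after the second, "gn".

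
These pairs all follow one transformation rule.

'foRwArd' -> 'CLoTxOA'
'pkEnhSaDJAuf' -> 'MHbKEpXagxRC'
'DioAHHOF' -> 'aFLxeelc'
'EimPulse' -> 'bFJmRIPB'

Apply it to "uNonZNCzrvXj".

RkLKwkzWOSuG

The pattern: shift every letter 3 places backward in the alphabet (wrapping around), then flip the case of every letter.
For "uNonZNCzrvXj", step one produces "rKlkWKZwosUg"; step two turns that into "RkLKwkzWOSuG".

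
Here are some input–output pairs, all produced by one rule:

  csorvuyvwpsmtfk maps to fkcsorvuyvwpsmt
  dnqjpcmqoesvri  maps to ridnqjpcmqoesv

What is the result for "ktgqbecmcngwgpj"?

Looking at the pairs, the operation is to move the last 2 characters to the front (rotate right by 2).
Applying that to "ktgqbecmcngwgpj" gives "pjktgqbecmcngwg".

pjktgqbecmcngwg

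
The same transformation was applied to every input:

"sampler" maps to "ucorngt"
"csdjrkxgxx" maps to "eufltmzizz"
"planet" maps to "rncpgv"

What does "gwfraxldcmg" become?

The rule is to shift every letter 2 places forward in the alphabet (wrapping around).
So "gwfraxldcmg" becomes "iyhtcznfeoi".

iyhtcznfeoi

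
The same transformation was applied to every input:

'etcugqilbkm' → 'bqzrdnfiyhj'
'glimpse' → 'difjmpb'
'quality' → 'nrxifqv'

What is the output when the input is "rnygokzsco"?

Rule — shift every letter 3 places backward in the alphabet (wrapping around).
For "rnygokzsco" the result is "okvdlhwpzl".

okvdlhwpzl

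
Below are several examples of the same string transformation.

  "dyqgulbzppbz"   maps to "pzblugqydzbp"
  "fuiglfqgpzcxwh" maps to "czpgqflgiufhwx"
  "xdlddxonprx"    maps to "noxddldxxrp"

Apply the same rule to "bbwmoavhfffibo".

fffhvaomwbbobi

What's happening: move the last 3 characters to the front (rotate right by 3), then reverse the string.
Applying that to "bbwmoavhfffibo" gives "fffhvaomwbbobi".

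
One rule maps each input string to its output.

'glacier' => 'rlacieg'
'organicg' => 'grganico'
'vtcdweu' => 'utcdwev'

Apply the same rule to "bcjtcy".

Looking at the pairs, the operation is to swap the first and last characters.
So "bcjtcy" becomes "ycjtcb".

ycjtcb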